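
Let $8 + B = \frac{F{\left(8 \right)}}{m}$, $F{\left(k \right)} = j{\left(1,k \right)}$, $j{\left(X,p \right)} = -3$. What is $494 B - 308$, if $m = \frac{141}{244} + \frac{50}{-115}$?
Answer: $- \frac{11737764}{803} \approx -14617.0$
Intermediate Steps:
$F{\left(k \right)} = -3$
$m = \frac{803}{5612}$ ($m = 141 \cdot \frac{1}{244} + 50 \left(- \frac{1}{115}\right) = \frac{141}{244} - \frac{10}{23} = \frac{803}{5612} \approx 0.14309$)
$B = - \frac{23260}{803}$ ($B = -8 - \frac{3}{\frac{803}{5612}} = -8 - \frac{16836}{803} = - \frac{23260}{803} \approx -28.966$)
$494 B - 308 = 494 \left(- \frac{23260}{803}\right) - 308 = - \frac{11490440}{803} - 308 = - \frac{11737764}{803}$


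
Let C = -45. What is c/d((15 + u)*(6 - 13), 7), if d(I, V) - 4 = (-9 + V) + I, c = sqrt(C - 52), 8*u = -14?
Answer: -4*I*sqrt(97)/363 ≈ -0.10853*I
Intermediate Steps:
u = -7/4 (u = (1/8)*(-14) = -7/4 ≈ -1.7500)
c = I*sqrt(97) (c = sqrt(-45 - 52) = sqrt(-97) = I*sqrt(97) ≈ 9.8489*I)
d(I, V) = -5 + I + V (d(I, V) = 4 + ((-9 + V) + I) = 4 + (-9 + I + V) = -5 + I + V)
c/d((15 + u)*(6 - 13), 7) = (I*sqrt(97))/(-5 + (15 - 7/4)*(6 - 13) + 7) = (I*sqrt(97))/(-5 + (53/4)*(-7) + 7) = (I*sqrt(97))/(-5 - 371/4 + 7) = (I*sqrt(97))/(-363/4) = (I*sqrt(97))*(-4/363) = -4*I*sqrt(97)/363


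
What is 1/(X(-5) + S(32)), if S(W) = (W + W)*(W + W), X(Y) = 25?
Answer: 1/4121 ≈ 0.00024266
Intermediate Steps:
S(W) = 4*W² (S(W) = (2*W)*(2*W) = 4*W²)
1/(X(-5) + S(32)) = 1/(25 + 4*32²) = 1/(25 + 4*1024) = 1/(25 + 4096) = 1/4121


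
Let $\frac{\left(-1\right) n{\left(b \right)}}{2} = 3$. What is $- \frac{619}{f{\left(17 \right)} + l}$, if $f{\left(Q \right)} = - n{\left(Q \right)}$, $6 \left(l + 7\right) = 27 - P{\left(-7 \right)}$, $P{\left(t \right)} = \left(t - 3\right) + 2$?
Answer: $- \frac{3714}{29} \approx -128.07$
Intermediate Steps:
$n{\left(b \right)} = -6$ ($n{\left(b \right)} = \left(-2\right) 3 = -6$)
$P{\left(t \right)} = -1 + t$ ($P{\left(t \right)} = \left(-3 + t\right) + 2 = -1 + t$)
$l = - \frac{7}{6}$ ($l = -7 + \frac{27 - \left(-1 - 7\right)}{6} = -7 + \frac{27 - -8}{6} = -7 + \frac{27 + 8}{6} = -7 + \frac{1}{6} \cdot 35 = -7 + \frac{35}{6} = - \frac{7}{6} \approx -1.1667$)
$f{\left(Q \right)} = 6$ ($f{\left(Q \right)} = \left(-1\right) \left(-6\right) = 6$)
$- \frac{619}{f{\left(17 \right)} + l} = - \frac{619}{6 - \frac{7}{6}} = - \frac{619}{\frac{29}{6}} = \left(-619\right) \frac{6}{29} = - \frac{3714}{29}$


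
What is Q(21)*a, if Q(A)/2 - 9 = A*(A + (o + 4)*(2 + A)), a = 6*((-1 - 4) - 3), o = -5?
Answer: 3168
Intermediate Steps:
a = -48 (a = 6*(-5 - 3) = 6*(-8) = -48)
Q(A) = 18 - 4*A (Q(A) = 18 + 2*(A*(A + (-5 + 4)*(2 + A))) = 18 + 2*(A*(A - (2 + A))) = 18 + 2*(A*(A + (-2 - A))) = 18 + 2*(A*(-2)) = 18 + 2*(-2*A) = 18 - 4*A)
Q(21)*a = (18 - 4*21)*(-48) = (18 - 84)*(-48) = -66*(-48) = 3168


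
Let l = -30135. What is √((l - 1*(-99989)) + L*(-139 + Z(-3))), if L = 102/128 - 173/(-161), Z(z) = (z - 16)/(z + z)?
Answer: 17*√14382830994/7728 ≈ 263.82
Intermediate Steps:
Z(z) = (-16 + z)/(2*z) (Z(z) = (-16 + z)/((2*z)) = (-16 + z)*(1/(2*z)) = (-16 + z)/(2*z))
L = 19283/10304 (L = 102*(1/128) - 173*(-1/161) = 51/64 + 173/161 = 19283/10304 ≈ 1.8714)
√((l - 1*(-99989)) + L*(-139 + Z(-3))) = √((-30135 - 1*(-99989)) + 19283*(-139 + (½)*(-16 - 3)/(-3))/10304) = √((-30135 + 99989) + 19283*(-139 + (½)*(-⅓)*(-19))/10304) = √(69854 + 19283*(-139 + 19/6)/10304) = √(69854 + (19283/10304)*(-815/6)) = √(69854 - 15715645/61824) = √(4302938051/61824) = 17*√14382830994/7728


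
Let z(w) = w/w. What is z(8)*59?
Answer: 59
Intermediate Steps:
z(w) = 1
z(8)*59 = 1*59 = 59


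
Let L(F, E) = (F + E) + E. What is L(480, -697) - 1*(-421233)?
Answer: 420319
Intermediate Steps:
L(F, E) = F + 2*E (L(F, E) = (E + F) + E = F + 2*E)
L(480, -697) - 1*(-421233) = (480 + 2*(-697)) - 1*(-421233) = (480 - 1394) + 421233 = -914 + 421233 = 420319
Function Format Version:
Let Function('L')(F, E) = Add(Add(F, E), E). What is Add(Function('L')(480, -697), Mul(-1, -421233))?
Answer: 420319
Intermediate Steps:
Function('L')(F, E) = Add(F, Mul(2, E)) (Function('L')(F, E) = Add(Add(E, F), E) = Add(F, Mul(2, E)))
Add(Function('L')(480, -697), Mul(-1, -421233)) = Add(Add(480, Mul(2, -697)), Mul(-1, -421233)) = Add(Add(480, -1394), 421233) = Add(-914, 421233) = 420319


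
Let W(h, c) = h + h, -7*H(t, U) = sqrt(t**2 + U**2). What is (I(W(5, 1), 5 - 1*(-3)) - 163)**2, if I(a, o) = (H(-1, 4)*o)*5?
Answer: 1329081/49 + 13040*sqrt(17)/7 ≈ 34805.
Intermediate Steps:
H(t, U) = -sqrt(U**2 + t**2)/7 (H(t, U) = -sqrt(t**2 + U**2)/7 = -sqrt(U**2 + t**2)/7)
W(h, c) = 2*h
I(a, o) = -5*o*sqrt(17)/7 (I(a, o) = ((-sqrt(4**2 + (-1)**2)/7)*o)*5 = ((-sqrt(16 + 1)/7)*o)*5 = ((-sqrt(17)/7)*o)*5 = -o*sqrt(17)/7*5 = -5*o*sqrt(17)/7)
(I(W(5, 1), 5 - 1*(-3)) - 163)**2 = (-5*(5 - 1*(-3))*sqrt(17)/7 - 163)**2 = (-5*(5 + 3)*sqrt(17)/7 - 163)**2 = (-5/7*8*sqrt(17) - 163)**2 = (-40*sqrt(17)/7 - 163)**2 = (-163 - 40*sqrt(17)/7)**2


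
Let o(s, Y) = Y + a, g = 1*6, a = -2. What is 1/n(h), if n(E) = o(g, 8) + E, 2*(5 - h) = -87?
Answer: 2/109 ≈ 0.018349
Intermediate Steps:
g = 6
h = 97/2 (h = 5 - 1/2*(-87) = 5 + 87/2 = 97/2 ≈ 48.500)
o(s, Y) = -2 + Y (o(s, Y) = Y - 2 = -2 + Y)
n(E) = 6 + E (n(E) = (-2 + 8) + E = 6 + E)
1/n(h) = 1/(6 + 97/2) = 1/(109/2) = 2/109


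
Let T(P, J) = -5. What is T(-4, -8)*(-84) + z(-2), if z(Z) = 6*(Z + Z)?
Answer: 396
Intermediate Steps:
z(Z) = 12*Z (z(Z) = 6*(2*Z) = 12*Z)
T(-4, -8)*(-84) + z(-2) = -5*(-84) + 12*(-2) = 420 - 24 = 396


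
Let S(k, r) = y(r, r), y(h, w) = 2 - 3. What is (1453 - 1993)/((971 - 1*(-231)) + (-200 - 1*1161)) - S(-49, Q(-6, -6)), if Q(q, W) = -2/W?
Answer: 233/53 ≈ 4.3962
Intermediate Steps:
y(h, w) = -1
S(k, r) = -1
(1453 - 1993)/((971 - 1*(-231)) + (-200 - 1*1161)) - S(-49, Q(-6, -6)) = (1453 - 1993)/((971 - 1*(-231)) + (-200 - 1*1161)) - 1*(-1) = -540/((971 + 231) + (-200 - 1161)) + 1 = -540/(1202 - 1361) + 1 = -540/(-159) + 1 = -540*(-1/159) + 1 = 180/53 + 1 = 233/53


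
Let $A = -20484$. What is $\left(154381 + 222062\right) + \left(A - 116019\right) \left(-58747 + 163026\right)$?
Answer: $-14234019894$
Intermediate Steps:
$\left(154381 + 222062\right) + \left(A - 116019\right) \left(-58747 + 163026\right) = \left(154381 + 222062\right) + \left(-20484 - 116019\right) \left(-58747 + 163026\right) = 376443 - 14234396337 = -14234019894$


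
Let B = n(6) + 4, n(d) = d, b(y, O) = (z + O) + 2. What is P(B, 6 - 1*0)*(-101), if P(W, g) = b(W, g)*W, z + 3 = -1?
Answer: -4040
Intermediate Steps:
z = -4 (z = -3 - 1 = -4)
b(y, O) = -2 + O (b(y, O) = (-4 + O) + 2 = -2 + O)
B = 10 (B = 6 + 4 = 10)
P(W, g) = W*(-2 + g) (P(W, g) = (-2 + g)*W = W*(-2 + g))
P(B, 6 - 1*0)*(-101) = (10*(-2 + (6 - 1*0)))*(-101) = (10*(-2 + (6 + 0)))*(-101) = (10*(-2 + 6))*(-101) = (10*4)*(-101) = 40*(-101) = -4040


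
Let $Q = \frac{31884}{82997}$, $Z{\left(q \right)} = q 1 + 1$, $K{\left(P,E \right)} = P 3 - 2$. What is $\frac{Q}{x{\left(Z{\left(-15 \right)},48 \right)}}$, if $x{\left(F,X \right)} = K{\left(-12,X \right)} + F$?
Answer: $- \frac{7971}{1078961} \approx -0.0073877$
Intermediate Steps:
$K{\left(P,E \right)} = -2 + 3 P$ ($K{\left(P,E \right)} = 3 P - 2 = -2 + 3 P$)
$Z{\left(q \right)} = 1 + q$ ($Z{\left(q \right)} = q + 1 = 1 + q$)
$x{\left(F,X \right)} = -38 + F$ ($x{\left(F,X \right)} = \left(-2 + 3 \left(-12\right)\right) + F = \left(-2 - 36\right) + F = -38 + F$)
$Q = \frac{31884}{82997}$ ($Q = 31884 \cdot \frac{1}{82997} = \frac{31884}{82997} \approx 0.38416$)
$\frac{Q}{x{\left(Z{\left(-15 \right)},48 \right)}} = \frac{31884}{82997 \left(-38 + \left(1 - 15\right)\right)} = \frac{31884}{82997 \left(-38 - 14\right)} = \frac{31884}{82997 \left(-52\right)} = \frac{31884}{82997} \left(- \frac{1}{52}\right) = - \frac{7971}{1078961}$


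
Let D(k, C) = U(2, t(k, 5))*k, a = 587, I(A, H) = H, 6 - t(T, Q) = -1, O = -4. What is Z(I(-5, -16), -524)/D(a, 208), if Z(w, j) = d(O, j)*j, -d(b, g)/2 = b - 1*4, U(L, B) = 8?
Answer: -1048/587 ≈ -1.7853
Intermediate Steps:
t(T, Q) = 7 (t(T, Q) = 6 - 1*(-1) = 6 + 1 = 7)
d(b, g) = 8 - 2*b (d(b, g) = -2*(b - 1*4) = -2*(b - 4) = -2*(-4 + b) = 8 - 2*b)
Z(w, j) = 16*j (Z(w, j) = (8 - 2*(-4))*j = (8 + 8)*j = 16*j)
D(k, C) = 8*k
Z(I(-5, -16), -524)/D(a, 208) = (16*(-524))/((8*587)) = -8384/4696 = -8384*1/4696 = -1048/587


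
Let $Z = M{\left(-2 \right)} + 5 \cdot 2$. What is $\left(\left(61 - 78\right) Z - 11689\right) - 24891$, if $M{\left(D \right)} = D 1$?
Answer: $-36716$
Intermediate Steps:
$M{\left(D \right)} = D$
$Z = 8$ ($Z = -2 + 5 \cdot 2 = -2 + 10 = 8$)
$\left(\left(61 - 78\right) Z - 11689\right) - 24891 = \left(\left(61 - 78\right) 8 - 11689\right) - 24891 = \left(\left(-17\right) 8 - 11689\right) - 24891 = \left(-136 - 11689\right) - 24891 = -11825 - 24891 = -36716$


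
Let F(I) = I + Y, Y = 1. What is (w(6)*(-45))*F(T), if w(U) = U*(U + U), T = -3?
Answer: 6480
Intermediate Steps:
w(U) = 2*U**2 (w(U) = U*(2*U) = 2*U**2)
F(I) = 1 + I (F(I) = I + 1 = 1 + I)
(w(6)*(-45))*F(T) = ((2*6**2)*(-45))*(1 - 3) = ((2*36)*(-45))*(-2) = (72*(-45))*(-2) = -3240*(-2) = 6480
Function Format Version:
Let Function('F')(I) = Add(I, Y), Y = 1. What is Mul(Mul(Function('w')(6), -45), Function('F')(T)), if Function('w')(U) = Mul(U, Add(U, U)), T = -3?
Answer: 6480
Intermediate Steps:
Function('w')(U) = Mul(2, Pow(U, 2)) (Function('w')(U) = Mul(U, Mul(2, U)) = Mul(2, Pow(U, 2)))
Function('F')(I) = Add(1, I) (Function('F')(I) = Add(I, 1) = Add(1, I))
Mul(Mul(Function('w')(6), -45), Function('F')(T)) = Mul(Mul(Mul(2, Pow(6, 2)), -45), Add(1, -3)) = Mul(Mul(Mul(2, 36), -45), -2) = Mul(Mul(72, -45), -2) = Mul(-3240, -2) = 6480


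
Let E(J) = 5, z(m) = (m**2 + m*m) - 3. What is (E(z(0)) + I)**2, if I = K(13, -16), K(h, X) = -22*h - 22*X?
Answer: 5041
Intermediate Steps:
z(m) = -3 + 2*m**2 (z(m) = (m**2 + m**2) - 3 = 2*m**2 - 3 = -3 + 2*m**2)
K(h, X) = -22*X - 22*h
I = 66 (I = -22*(-16) - 22*13 = 352 - 286 = 66)
(E(z(0)) + I)**2 = (5 + 66)**2 = 71**2 = 5041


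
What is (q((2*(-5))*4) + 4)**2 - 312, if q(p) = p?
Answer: 984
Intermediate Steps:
(q((2*(-5))*4) + 4)**2 - 312 = ((2*(-5))*4 + 4)**2 - 312 = (-10*4 + 4)**2 - 312 = (-40 + 4)**2 - 312 = (-36)**2 - 312 = 1296 - 312 = 984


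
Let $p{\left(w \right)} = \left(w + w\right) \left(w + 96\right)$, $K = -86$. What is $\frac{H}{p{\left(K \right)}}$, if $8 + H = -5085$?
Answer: $\frac{5093}{1720} \approx 2.961$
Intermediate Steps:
$H = -5093$ ($H = -8 - 5085 = -5093$)
$p{\left(w \right)} = 2 w \left(96 + w\right)$
$\frac{H}{p{\left(K \right)}} = - \frac{5093}{2 \left(-86\right) \left(96 - 86\right)} = - \frac{5093}{2 \left(-86\right) 10} = - \frac{5093}{-1720} = \left(-5093\right) \left(- \frac{1}{1720}\right) = \frac{5093}{1720}$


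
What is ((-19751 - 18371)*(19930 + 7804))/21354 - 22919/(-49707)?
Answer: -8758917708685/176907213 ≈ -49511.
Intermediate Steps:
((-19751 - 18371)*(19930 + 7804))/21354 - 22919/(-49707) = -38122*27734*(1/21354) - 22919*(-1/49707) = -1057275548*1/21354 + 22919/49707 = -528637774/10677 + 22919/49707 = -8758917708685/176907213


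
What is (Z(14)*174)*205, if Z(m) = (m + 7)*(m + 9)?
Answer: 17228610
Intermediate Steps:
Z(m) = (7 + m)*(9 + m)
(Z(14)*174)*205 = ((63 + 14**2 + 16*14)*174)*205 = ((63 + 196 + 224)*174)*205 = (483*174)*205 = 84042*205 = 17228610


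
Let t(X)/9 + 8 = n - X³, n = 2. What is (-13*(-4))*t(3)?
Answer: -15444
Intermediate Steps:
t(X) = -54 - 9*X³ (t(X) = -72 + 9*(2 - X³) = -72 + (18 - 9*X³) = -54 - 9*X³)
(-13*(-4))*t(3) = (-13*(-4))*(-54 - 9*3³) = 52*(-54 - 9*27) = 52*(-54 - 243) = 52*(-297) = -15444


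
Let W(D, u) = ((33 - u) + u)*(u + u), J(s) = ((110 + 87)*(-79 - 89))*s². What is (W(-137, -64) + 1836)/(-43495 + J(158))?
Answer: 2388/826252039 ≈ 2.8902e-6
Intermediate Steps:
J(s) = -33096*s² (J(s) = (197*(-168))*s² = -33096*s²)
W(D, u) = 66*u (W(D, u) = 33*(2*u) = 66*u)
(W(-137, -64) + 1836)/(-43495 + J(158)) = (66*(-64) + 1836)/(-43495 - 33096*158²) = (-4224 + 1836)/(-43495 - 33096*24964) = -2388/(-43495 - 826208544) = -2388/(-826252039) = -2388*(-1/826252039) = 2388/826252039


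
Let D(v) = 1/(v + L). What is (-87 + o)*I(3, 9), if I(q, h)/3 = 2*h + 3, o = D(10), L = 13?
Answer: -126000/23 ≈ -5478.3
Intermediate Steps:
D(v) = 1/(13 + v) (D(v) = 1/(v + 13) = 1/(13 + v))
o = 1/23 (o = 1/(13 + 10) = 1/23 ≈ 0.043478)
I(q, h) = 9 + 6*h (I(q, h) = 3*(2*h + 3) = 3*(3 + 2*h) = 9 + 6*h)
(-87 + o)*I(3, 9) = (-87 + 1/23)*(9 + 6*9) = -2000*(9 + 54)/23 = -2000/23*63 = -126000/23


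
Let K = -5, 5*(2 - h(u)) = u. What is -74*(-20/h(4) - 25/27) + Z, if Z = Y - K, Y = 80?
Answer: 37445/27 ≈ 1386.9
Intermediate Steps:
h(u) = 2 - u/5
Z = 85 (Z = 80 - 1*(-5) = 80 + 5 = 85)
-74*(-20/h(4) - 25/27) + Z = -74*(-20/(2 - ⅕*4) - 25/27) + 85 = -74*(-20/(2 - ⅘) - 25*1/27) + 85 = -74*(-20/6/5 - 25/27) + 85 = -74*(-20*⅚ - 25/27) + 85 = -74*(-50/3 - 25/27) + 85 = -74*(-475/27) + 85 = 35150/27 + 85 = 37445/27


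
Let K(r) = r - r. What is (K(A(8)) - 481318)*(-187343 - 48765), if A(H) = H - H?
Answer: 113643030344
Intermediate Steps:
A(H) = 0
K(r) = 0
(K(A(8)) - 481318)*(-187343 - 48765) = (0 - 481318)*(-187343 - 48765) = -481318*(-236108) = 113643030344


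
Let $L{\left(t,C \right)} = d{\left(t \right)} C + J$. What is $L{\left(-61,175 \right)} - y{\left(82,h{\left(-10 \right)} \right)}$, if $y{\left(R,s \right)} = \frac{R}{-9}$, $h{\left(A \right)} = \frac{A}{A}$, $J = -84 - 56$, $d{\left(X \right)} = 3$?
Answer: $\frac{3547}{9} \approx 394.11$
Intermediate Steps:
$J = -140$ ($J = -84 - 56 = -140$)
$h{\left(A \right)} = 1$
$y{\left(R,s \right)} = - \frac{R}{9}$ ($y{\left(R,s \right)} = R \left(- \frac{1}{9}\right) = - \frac{R}{9}$)
$L{\left(t,C \right)} = -140 + 3 C$ ($L{\left(t,C \right)} = 3 C - 140 = -140 + 3 C$)
$L{\left(-61,175 \right)} - y{\left(82,h{\left(-10 \right)} \right)} = \left(-140 + 3 \cdot 175\right) - \left(- \frac{1}{9}\right) 82 = \left(-140 + 525\right) - - \frac{82}{9} = 385 + \frac{82}{9} = \frac{3547}{9}$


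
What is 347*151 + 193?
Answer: 52590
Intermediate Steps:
347*151 + 193 = 52397 + 193 = 52590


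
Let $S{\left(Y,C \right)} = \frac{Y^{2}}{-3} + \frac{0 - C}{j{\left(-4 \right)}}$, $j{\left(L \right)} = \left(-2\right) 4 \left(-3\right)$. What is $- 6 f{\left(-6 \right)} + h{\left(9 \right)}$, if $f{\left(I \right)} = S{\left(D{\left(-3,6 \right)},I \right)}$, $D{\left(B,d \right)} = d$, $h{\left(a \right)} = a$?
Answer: $\frac{159}{2} \approx 79.5$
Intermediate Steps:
$j{\left(L \right)} = 24$ ($j{\left(L \right)} = \left(-8\right) \left(-3\right) = 24$)
$S{\left(Y,C \right)} = - \frac{Y^{2}}{3} - \frac{C}{24}$ ($S{\left(Y,C \right)} = \frac{Y^{2}}{-3} + \frac{0 - C}{24} = Y^{2} \left(- \frac{1}{3}\right) + - C \frac{1}{24} = - \frac{Y^{2}}{3} - \frac{C}{24}$)
$f{\left(I \right)} = -12 - \frac{I}{24}$ ($f{\left(I \right)} = - \frac{6^{2}}{3} - \frac{I}{24} = \left(- \frac{1}{3}\right) 36 - \frac{I}{24} = -12 - \frac{I}{24}$)
$- 6 f{\left(-6 \right)} + h{\left(9 \right)} = - 6 \left(-12 - - \frac{1}{4}\right) + 9 = - 6 \left(-12 + \frac{1}{4}\right) + 9 = \left(-6\right) \left(- \frac{47}{4}\right) + 9 = \frac{141}{2} + 9 = \frac{159}{2}$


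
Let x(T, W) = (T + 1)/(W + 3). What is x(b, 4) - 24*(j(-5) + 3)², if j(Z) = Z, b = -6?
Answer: -677/7 ≈ -96.714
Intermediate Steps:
x(T, W) = (1 + T)/(3 + W)
x(b, 4) - 24*(j(-5) + 3)² = (1 - 6)/(3 + 4) - 24*(-5 + 3)² = -5/7 - 24*(-2)² = (⅐)*(-5) - 24*4 = -5/7 - 96 = -677/7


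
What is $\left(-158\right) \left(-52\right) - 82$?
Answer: $8134$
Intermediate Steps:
$\left(-158\right) \left(-52\right) - 82 = 8216 - 82 = 8134$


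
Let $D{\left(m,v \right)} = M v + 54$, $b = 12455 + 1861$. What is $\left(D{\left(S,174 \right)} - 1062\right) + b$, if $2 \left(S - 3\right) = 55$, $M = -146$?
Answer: $-12096$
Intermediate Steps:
$S = \frac{61}{2}$ ($S = 3 + \frac{1}{2} \cdot 55 = 3 + \frac{55}{2} = \frac{61}{2} \approx 30.5$)
$b = 14316$
$D{\left(m,v \right)} = 54 - 146 v$ ($D{\left(m,v \right)} = - 146 v + 54 = 54 - 146 v$)
$\left(D{\left(S,174 \right)} - 1062\right) + b = \left(\left(54 - 25404\right) - 1062\right) + 14316 = \left(-25350 - 1062\right) + 14316 = -26412 + 14316 = -12096$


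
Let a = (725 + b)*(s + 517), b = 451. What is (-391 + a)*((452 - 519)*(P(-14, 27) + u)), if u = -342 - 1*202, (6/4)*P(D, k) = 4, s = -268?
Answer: 31819049864/3 ≈ 1.0606e+10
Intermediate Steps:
P(D, k) = 8/3 (P(D, k) = (⅔)*4 = 8/3)
u = -544 (u = -342 - 202 = -544)
a = 292824 (a = (725 + 451)*(-268 + 517) = 1176*249 = 292824)
(-391 + a)*((452 - 519)*(P(-14, 27) + u)) = (-391 + 292824)*((452 - 519)*(8/3 - 544)) = 292433*(-67*(-1624/3)) = 292433*(108808/3) = 31819049864/3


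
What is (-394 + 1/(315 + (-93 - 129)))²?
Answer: 1342562881/8649 ≈ 1.5523e+5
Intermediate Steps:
(-394 + 1/(315 + (-93 - 129)))² = (-394 + 1/(315 - 222))² = (-394 + 1/93)² = (-36641/93)² = 1342562881/8649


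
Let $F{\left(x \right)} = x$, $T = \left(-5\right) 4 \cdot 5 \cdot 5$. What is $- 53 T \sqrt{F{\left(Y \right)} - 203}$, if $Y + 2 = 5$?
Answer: $265000 i \sqrt{2} \approx 3.7477 \cdot 10^{5} i$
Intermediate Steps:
$Y = 3$ ($Y = -2 + 5 = 3$)
$T = -500$ ($T = \left(-20\right) 25 = -500$)
$- 53 T \sqrt{F{\left(Y \right)} - 203} = \left(-53\right) \left(-500\right) \sqrt{3 - 203} = 26500 \sqrt{-200} = 26500 \cdot 10 i \sqrt{2} = 265000 i \sqrt{2}$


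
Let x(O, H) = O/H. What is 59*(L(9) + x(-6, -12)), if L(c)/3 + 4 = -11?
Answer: -5251/2 ≈ -2625.5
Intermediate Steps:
L(c) = -45 (L(c) = -12 + 3*(-11) = -12 - 33 = -45)
59*(L(9) + x(-6, -12)) = 59*(-45 - 6/(-12)) = 59*(-45 - 6*(-1/12)) = 59*(-45 + ½) = 59*(-89/2) = -5251/2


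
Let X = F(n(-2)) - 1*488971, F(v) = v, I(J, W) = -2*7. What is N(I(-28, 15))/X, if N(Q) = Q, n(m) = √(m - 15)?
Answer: 201341/7032136437 + 7*I*√17/119546319429 ≈ 2.8632e-5 + 2.4143e-10*I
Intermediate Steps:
I(J, W) = -14
n(m) = √(-15 + m)
X = -488971 + I*√17 (X = √(-15 - 2) - 1*488971 = √(-17) - 488971 = I*√17 - 488971 = -488971 + I*√17 ≈ -4.8897e+5 + 4.1231*I)
N(I(-28, 15))/X = -14/(-488971 + I*√17)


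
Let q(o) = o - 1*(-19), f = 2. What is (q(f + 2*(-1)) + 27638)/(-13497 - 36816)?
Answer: -9219/16771 ≈ -0.54970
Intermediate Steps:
q(o) = 19 + o (q(o) = o + 19 = 19 + o)
(q(f + 2*(-1)) + 27638)/(-13497 - 36816) = ((19 + (2 + 2*(-1))) + 27638)/(-13497 - 36816) = ((19 + (2 - 2)) + 27638)/(-50313) = ((19 + 0) + 27638)*(-1/50313) = (19 + 27638)*(-1/50313) = 27657*(-1/50313) = -9219/16771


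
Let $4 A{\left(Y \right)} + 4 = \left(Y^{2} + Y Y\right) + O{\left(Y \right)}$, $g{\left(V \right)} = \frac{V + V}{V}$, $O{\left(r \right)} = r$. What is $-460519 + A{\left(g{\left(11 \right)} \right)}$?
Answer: $- \frac{921035}{2} \approx -4.6052 \cdot 10^{5}$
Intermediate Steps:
$g{\left(V \right)} = 2$ ($g{\left(V \right)} = \frac{2 V}{V} = 2$)
$A{\left(Y \right)} = -1 + \frac{Y^{2}}{2} + \frac{Y}{4}$ ($A{\left(Y \right)} = -1 + \frac{\left(Y^{2} + Y Y\right) + Y}{4} = -1 + \frac{\left(Y^{2} + Y^{2}\right) + Y}{4} = -1 + \frac{2 Y^{2} + Y}{4} = -1 + \frac{Y + 2 Y^{2}}{4} = -1 + \left(\frac{Y^{2}}{2} + \frac{Y}{4}\right) = -1 + \frac{Y^{2}}{2} + \frac{Y}{4}$)
$-460519 + A{\left(g{\left(11 \right)} \right)} = -460519 + \left(-1 + \frac{2^{2}}{2} + \frac{1}{4} \cdot 2\right) = -460519 + \left(-1 + \frac{1}{2} \cdot 4 + \frac{1}{2}\right) = -460519 + \left(-1 + 2 + \frac{1}{2}\right) = -460519 + \frac{3}{2} = - \frac{921035}{2}$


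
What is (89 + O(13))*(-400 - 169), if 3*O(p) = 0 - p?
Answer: -144526/3 ≈ -48175.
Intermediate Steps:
O(p) = -p/3 (O(p) = (0 - p)/3 = (-p)/3 = -p/3)
(89 + O(13))*(-400 - 169) = (89 - 1/3*13)*(-400 - 169) = (89 - 13/3)*(-569) = (254/3)*(-569) = -144526/3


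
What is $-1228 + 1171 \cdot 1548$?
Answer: $1811480$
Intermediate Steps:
$-1228 + 1171 \cdot 1548 = -1228 + 1812708 = 1811480$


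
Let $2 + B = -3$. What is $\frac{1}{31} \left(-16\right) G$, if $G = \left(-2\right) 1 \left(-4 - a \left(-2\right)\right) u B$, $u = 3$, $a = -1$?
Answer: $\frac{2880}{31} \approx 92.903$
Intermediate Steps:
$B = -5$ ($B = -2 - 3 = -5$)
$G = -180$ ($G = \left(-2\right) 1 \left(-4 - \left(-1\right) \left(-2\right)\right) 3 \left(-5\right) = - 2 \left(-4 - 2\right) \left(-15\right) = - 2 \left(\left(-6\right) \left(-15\right)\right) = \left(-2\right) 90 = -180$)
$\frac{1}{31} \left(-16\right) G = \frac{1}{31} \left(-16\right) \left(-180\right) = \left(- \frac{16}{31}\right) \left(-180\right) = \frac{2880}{31}$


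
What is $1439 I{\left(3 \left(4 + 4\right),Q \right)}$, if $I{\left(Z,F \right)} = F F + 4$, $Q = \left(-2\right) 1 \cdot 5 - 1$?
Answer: $179875$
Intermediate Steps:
$Q = -11$ ($Q = \left(-2\right) 5 - 1 = -10 - 1 = -11$)
$I{\left(Z,F \right)} = 4 + F^{2}$ ($I{\left(Z,F \right)} = F^{2} + 4 = 4 + F^{2}$)
$1439 I{\left(3 \left(4 + 4\right),Q \right)} = 1439 \left(4 + \left(-11\right)^{2}\right) = 1439 \left(4 + 121\right) = 1439 \cdot 125 = 179875$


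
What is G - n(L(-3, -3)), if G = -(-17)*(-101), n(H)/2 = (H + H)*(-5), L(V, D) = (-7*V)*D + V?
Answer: -3037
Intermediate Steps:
L(V, D) = V - 7*D*V (L(V, D) = -7*D*V + V = V - 7*D*V)
n(H) = -20*H (n(H) = 2*((H + H)*(-5)) = 2*((2*H)*(-5)) = 2*(-10*H) = -20*H)
G = -1717 (G = -1*1717 = -1717)
G - n(L(-3, -3)) = -1717 - (-20)*(-3*(1 - 7*(-3))) = -1717 - (-20)*(-3*(1 + 21)) = -1717 - (-20)*(-3*22) = -1717 - (-20)*(-66) = -1717 - 1*1320 = -1717 - 1320 = -3037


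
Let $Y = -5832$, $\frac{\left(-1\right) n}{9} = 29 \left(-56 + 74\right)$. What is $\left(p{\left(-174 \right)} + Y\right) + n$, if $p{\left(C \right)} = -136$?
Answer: $-10666$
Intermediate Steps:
$n = -4698$ ($n = - 9 \cdot 29 \left(-56 + 74\right) = - 9 \cdot 29 \cdot 18 = \left(-9\right) 522 = -4698$)
$\left(p{\left(-174 \right)} + Y\right) + n = \left(-136 - 5832\right) - 4698 = -5968 - 4698 = -10666$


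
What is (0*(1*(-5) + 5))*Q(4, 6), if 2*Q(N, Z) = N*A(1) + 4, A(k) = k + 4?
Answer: 0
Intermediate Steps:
A(k) = 4 + k
Q(N, Z) = 2 + 5*N/2 (Q(N, Z) = (N*(4 + 1) + 4)/2 = (N*5 + 4)/2 = (5*N + 4)/2 = (4 + 5*N)/2 = 2 + 5*N/2)
(0*(1*(-5) + 5))*Q(4, 6) = (0*(1*(-5) + 5))*(2 + (5/2)*4) = (0*(-5 + 5))*(2 + 10) = (0*0)*12 = 0*12 = 0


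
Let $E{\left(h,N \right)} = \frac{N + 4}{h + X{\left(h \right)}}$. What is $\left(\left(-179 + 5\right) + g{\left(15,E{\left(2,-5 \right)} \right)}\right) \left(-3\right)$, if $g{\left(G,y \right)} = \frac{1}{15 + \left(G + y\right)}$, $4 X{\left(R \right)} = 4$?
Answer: $\frac{46449}{89} \approx 521.9$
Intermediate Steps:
$X{\left(R \right)} = 1$ ($X{\left(R \right)} = \frac{1}{4} \cdot 4 = 1$)
$E{\left(h,N \right)} = \frac{4 + N}{1 + h}$ ($E{\left(h,N \right)} = \frac{N + 4}{h + 1} = \frac{4 + N}{1 + h}$)
$g{\left(G,y \right)} = \frac{1}{15 + G + y}$
$\left(\left(-179 + 5\right) + g{\left(15,E{\left(2,-5 \right)} \right)}\right) \left(-3\right) = \left(\left(-179 + 5\right) + \frac{1}{15 + 15 + \frac{4 - 5}{1 + 2}}\right) \left(-3\right) = \left(-174 + \frac{1}{15 + 15 + \frac{1}{3} \left(-1\right)}\right) \left(-3\right) = \left(-174 + \frac{1}{15 + 15 - \frac{1}{3}}\right) \left(-3\right) = \left(-174 + \frac{1}{\frac{89}{3}}\right) \left(-3\right) = \left(-174 + \frac{3}{89}\right) \left(-3\right) = \left(- \frac{15483}{89}\right) \left(-3\right) = \frac{46449}{89}$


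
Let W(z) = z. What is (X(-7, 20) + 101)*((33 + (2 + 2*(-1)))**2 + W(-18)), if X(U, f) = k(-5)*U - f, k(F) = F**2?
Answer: -100674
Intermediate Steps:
X(U, f) = -f + 25*U (X(U, f) = (-5)**2*U - f = 25*U - f = -f + 25*U)
(X(-7, 20) + 101)*((33 + (2 + 2*(-1)))**2 + W(-18)) = ((-1*20 + 25*(-7)) + 101)*((33 + (2 + 2*(-1)))**2 - 18) = ((-20 - 175) + 101)*((33 + (2 - 2))**2 - 18) = (-195 + 101)*((33 + 0)**2 - 18) = -94*(33**2 - 18) = -94*(1089 - 18) = -94*1071 = -100674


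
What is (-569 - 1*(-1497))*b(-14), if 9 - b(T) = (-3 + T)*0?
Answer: 8352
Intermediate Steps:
b(T) = 9 (b(T) = 9 - (-3 + T)*0 = 9 - 1*0 = 9 + 0 = 9)
(-569 - 1*(-1497))*b(-14) = (-569 - 1*(-1497))*9 = (-569 + 1497)*9 = 928*9 = 8352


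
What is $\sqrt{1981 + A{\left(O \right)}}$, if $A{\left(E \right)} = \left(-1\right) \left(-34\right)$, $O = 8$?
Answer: $\sqrt{2015} \approx 44.889$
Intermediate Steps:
$A{\left(E \right)} = 34$
$\sqrt{1981 + A{\left(O \right)}} = \sqrt{1981 + 34} = \sqrt{2015}$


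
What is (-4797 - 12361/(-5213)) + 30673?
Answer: 134903949/5213 ≈ 25878.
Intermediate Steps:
(-4797 - 12361/(-5213)) + 30673 = (-4797 - 12361*(-1/5213)) + 30673 = (-4797 + 12361/5213) + 30673 = -24994400/5213 + 30673 = 134903949/5213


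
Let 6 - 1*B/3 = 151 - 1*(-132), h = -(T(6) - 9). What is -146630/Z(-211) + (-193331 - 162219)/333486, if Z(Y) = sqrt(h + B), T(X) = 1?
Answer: -177775/166743 + 146630*I*sqrt(823)/823 ≈ -1.0662 + 5111.2*I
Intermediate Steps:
h = 8 (h = -(1 - 9) = -1*(-8) = 8)
B = -831 (B = 18 - 3*(151 - 1*(-132)) = 18 - 3*(151 + 132) = 18 - 3*283 = 18 - 849 = -831)
Z(Y) = I*sqrt(823) (Z(Y) = sqrt(8 - 831) = sqrt(-823) = I*sqrt(823))
-146630/Z(-211) + (-193331 - 162219)/333486 = -146630*(-I*sqrt(823)/823) + (-193331 - 162219)/333486 = -(-146630)*I*sqrt(823)/823 - 355550*1/333486 = 146630*I*sqrt(823)/823 - 177775/166743 = -177775/166743 + 146630*I*sqrt(823)/823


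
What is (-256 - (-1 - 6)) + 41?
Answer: -208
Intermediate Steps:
(-256 - (-1 - 6)) + 41 = (-256 - 1*(-7)) + 41 = (-256 + 7) + 41 = -249 + 41 = -208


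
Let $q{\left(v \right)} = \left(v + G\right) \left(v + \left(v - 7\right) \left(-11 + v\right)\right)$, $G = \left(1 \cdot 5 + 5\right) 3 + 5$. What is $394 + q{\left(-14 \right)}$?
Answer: $11125$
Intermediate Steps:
$G = 35$ ($G = \left(5 + 5\right) 3 + 5 = 10 \cdot 3 + 5 = 30 + 5 = 35$)
$q{\left(v \right)} = \left(35 + v\right) \left(v + \left(-11 + v\right) \left(-7 + v\right)\right)$ ($q{\left(v \right)} = \left(v + 35\right) \left(v + \left(v - 7\right) \left(-11 + v\right)\right) = \left(35 + v\right) \left(v + \left(-7 + v\right) \left(-11 + v\right)\right) = \left(35 + v\right) \left(v + \left(-11 + v\right) \left(-7 + v\right)\right)$)
$394 + q{\left(-14 \right)} = 394 + \left(2695 + \left(-14\right)^{3} - -7252 + 18 \left(-14\right)^{2}\right) = 394 + \left(2695 - 2744 + 7252 + 18 \cdot 196\right) = 394 + \left(2695 - 2744 + 7252 + 3528\right) = 394 + 10731 = 11125$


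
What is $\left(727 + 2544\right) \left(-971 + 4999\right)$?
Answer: $13175588$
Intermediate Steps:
$\left(727 + 2544\right) \left(-971 + 4999\right) = 3271 \cdot 4028 = 13175588$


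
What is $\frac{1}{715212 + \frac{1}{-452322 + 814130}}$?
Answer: $\frac{361808}{258769423297} \approx 1.3982 \cdot 10^{-6}$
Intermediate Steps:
$\frac{1}{715212 + \frac{1}{-452322 + 814130}} = \frac{1}{715212 + \frac{1}{361808}} = \frac{1}{\frac{258769423297}{361808}} = \frac{361808}{258769423297}$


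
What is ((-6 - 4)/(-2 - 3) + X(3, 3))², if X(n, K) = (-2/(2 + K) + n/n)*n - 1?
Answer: 196/25 ≈ 7.8400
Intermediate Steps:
X(n, K) = -1 + n*(1 - 2/(2 + K)) (X(n, K) = (-2/(2 + K) + 1)*n - 1 = (1 - 2/(2 + K))*n - 1 = n*(1 - 2/(2 + K)) - 1 = -1 + n*(1 - 2/(2 + K)))
((-6 - 4)/(-2 - 3) + X(3, 3))² = ((-6 - 4)/(-2 - 3) + (-2 - 1*3 + 3*3)/(2 + 3))² = (-10/(-5) + (-2 - 3 + 9)/5)² = (-⅕*(-10) + (⅕)*4)² = (2 + ⅘)² = (14/5)² = 196/25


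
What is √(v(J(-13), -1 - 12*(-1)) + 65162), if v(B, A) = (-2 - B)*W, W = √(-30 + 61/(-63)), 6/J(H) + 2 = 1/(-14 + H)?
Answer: √(86927737050 + 60060*I*√13657)/1155 ≈ 255.27 + 0.010306*I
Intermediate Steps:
J(H) = 6/(-2 + 1/(-14 + H))
W = I*√13657/21 (W = √(-30 + 61*(-1/63)) = √(-30 - 61/63) = √(-1951/63) = I*√13657/21 ≈ 5.5649*I)
v(B, A) = I*√13657*(-2 - B)/21 (v(B, A) = (-2 - B)*(I*√13657/21) = I*√13657*(-2 - B)/21)
√(v(J(-13), -1 - 12*(-1)) + 65162) = √(I*√13657*(-2 - 6*(14 - 1*(-13))/(-29 + 2*(-13)))/21 + 65162) = √(I*√13657*(-2 - 6*(14 + 13)/(-29 - 26))/21 + 65162) = √(I*√13657*(-2 - 6*27/(-55))/21 + 65162) = √(I*√13657*(-2 - 6*(-1)*27/55)/21 + 65162) = √(I*√13657*(-2 - 1*(-162/55))/21 + 65162) = √(I*√13657*(-2 + 162/55)/21 + 65162) = √((1/21)*I*√13657*(52/55) + 65162) = √(52*I*√13657/1155 + 65162) = √(65162 + 52*I*√13657/1155)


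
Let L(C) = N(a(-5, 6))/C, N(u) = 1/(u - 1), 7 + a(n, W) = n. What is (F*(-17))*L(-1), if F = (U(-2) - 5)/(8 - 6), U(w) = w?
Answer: 119/26 ≈ 4.5769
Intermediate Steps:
a(n, W) = -7 + n
N(u) = 1/(-1 + u)
L(C) = -1/(13*C) (L(C) = 1/((-1 + (-7 - 5))*C) = 1/((-1 - 12)*C) = 1/((-13)*C) = -1/(13*C))
F = -7/2 (F = (-2 - 5)/(8 - 6) = -7/2 ≈ -3.5000)
(F*(-17))*L(-1) = (-7/2*(-17))*(-1/13/(-1)) = 119*(-1/13*(-1))/2 = (119/2)*(1/13) = 119/26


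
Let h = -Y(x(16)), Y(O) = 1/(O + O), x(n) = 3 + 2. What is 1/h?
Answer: -10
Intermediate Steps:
x(n) = 5
Y(O) = 1/(2*O)
h = -⅒ (h = -1/(2*5) = -1*⅒ = -⅒ ≈ -0.10000)
1/h = 1/(-⅒) = -10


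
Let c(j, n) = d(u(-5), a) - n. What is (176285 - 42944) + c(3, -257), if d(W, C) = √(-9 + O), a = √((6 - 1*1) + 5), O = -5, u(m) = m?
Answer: 133598 + I*√14 ≈ 1.336e+5 + 3.7417*I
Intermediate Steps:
a = √10 (a = √((6 - 1) + 5) = √(5 + 5) = √10 ≈ 3.1623)
d(W, C) = I*√14 (d(W, C) = √(-9 - 5) = √(-14) = I*√14)
c(j, n) = -n + I*√14 (c(j, n) = I*√14 - n = -n + I*√14)
(176285 - 42944) + c(3, -257) = (176285 - 42944) + (-1*(-257) + I*√14) = 133341 + (257 + I*√14) = 133598 + I*√14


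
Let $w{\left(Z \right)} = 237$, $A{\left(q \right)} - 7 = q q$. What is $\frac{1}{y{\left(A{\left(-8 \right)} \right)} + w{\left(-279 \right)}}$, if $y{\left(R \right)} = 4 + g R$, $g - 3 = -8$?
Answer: $- \frac{1}{114} \approx -0.0087719$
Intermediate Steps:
$g = -5$ ($g = 3 - 8 = -5$)
$A{\left(q \right)} = 7 + q^{2}$ ($A{\left(q \right)} = 7 + q q = 7 + q^{2}$)
$y{\left(R \right)} = 4 - 5 R$
$\frac{1}{y{\left(A{\left(-8 \right)} \right)} + w{\left(-279 \right)}} = \frac{1}{\left(4 - 5 \left(7 + \left(-8\right)^{2}\right)\right) + 237} = \frac{1}{\left(4 - 5 \left(7 + 64\right)\right) + 237} = \frac{1}{\left(4 - 355\right) + 237} = \frac{1}{-351 + 237} = \frac{1}{-114} = - \frac{1}{114}$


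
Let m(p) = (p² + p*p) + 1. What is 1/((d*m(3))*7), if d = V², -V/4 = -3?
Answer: 1/19152 ≈ 5.2214e-5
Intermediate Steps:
V = 12 (V = -4*(-3) = 12)
m(p) = 1 + 2*p² (m(p) = (p² + p²) + 1 = 2*p² + 1 = 1 + 2*p²)
d = 144 (d = 12² = 144)
1/((d*m(3))*7) = 1/((144*(1 + 2*3²))*7) = 1/((144*(1 + 2*9))*7) = 1/((144*(1 + 18))*7) = 1/((144*19)*7) = 1/(2736*7) = 1/19152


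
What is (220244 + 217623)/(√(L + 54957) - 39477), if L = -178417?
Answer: -17285675559/1558556989 - 875734*I*√30865/1558556989 ≈ -11.091 - 0.098715*I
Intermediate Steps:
(220244 + 217623)/(√(L + 54957) - 39477) = (220244 + 217623)/(√(-178417 + 54957) - 39477) = 437867/(√(-123460) - 39477) = 437867/(2*I*√30865 - 39477) = 437867/(-39477 + 2*I*√30865)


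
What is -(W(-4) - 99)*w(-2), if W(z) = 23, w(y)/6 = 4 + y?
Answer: 912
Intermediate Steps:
w(y) = 24 + 6*y (w(y) = 6*(4 + y) = 24 + 6*y)
-(W(-4) - 99)*w(-2) = -(23 - 99)*(24 + 6*(-2)) = -(-76)*(24 - 12) = -(-76)*12 = -1*(-912) = 912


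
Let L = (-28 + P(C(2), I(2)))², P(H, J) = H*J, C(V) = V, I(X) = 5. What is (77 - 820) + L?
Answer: -419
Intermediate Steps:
L = 324 (L = (-28 + 2*5)² = (-28 + 10)² = (-18)² = 324)
(77 - 820) + L = (77 - 820) + 324 = -743 + 324 = -419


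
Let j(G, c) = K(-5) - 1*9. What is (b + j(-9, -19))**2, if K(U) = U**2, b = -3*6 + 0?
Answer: 4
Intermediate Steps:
b = -18 (b = -18 + 0 = -18)
j(G, c) = 16 (j(G, c) = (-5)**2 - 1*9 = 25 - 9 = 16)
(b + j(-9, -19))**2 = (-18 + 16)**2 = (-2)**2 = 4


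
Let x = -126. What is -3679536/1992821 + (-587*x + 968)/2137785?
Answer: -1543346958046/852044568297 ≈ -1.8113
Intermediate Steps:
-3679536/1992821 + (-587*x + 968)/2137785 = -3679536/1992821 + (-587*(-126) + 968)/2137785 = -3679536*1/1992821 + (73962 + 968)*(1/2137785) = -3679536/1992821 + 74930*(1/2137785) = -3679536/1992821 + 14986/427557 = -1543346958046/852044568297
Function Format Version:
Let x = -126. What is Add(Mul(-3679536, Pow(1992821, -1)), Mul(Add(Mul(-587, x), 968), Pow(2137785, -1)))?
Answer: Rational(-1543346958046, 852044568297) ≈ -1.8113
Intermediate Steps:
Add(Mul(-3679536, Pow(1992821, -1)), Mul(Add(Mul(-587, x), 968), Pow(2137785, -1))) = Add(Mul(-3679536, Pow(1992821, -1)), Mul(Add(Mul(-587, -126), 968), Pow(2137785, -1))) = Add(Mul(-3679536, Rational(1, 1992821)), Mul(Add(73962, 968), Rational(1, 2137785))) = Add(Rational(-3679536, 1992821), Mul(74930, Rational(1, 2137785))) = Add(Rational(-3679536, 1992821), Rational(14986, 427557)) = Rational(-1543346958046, 852044568297)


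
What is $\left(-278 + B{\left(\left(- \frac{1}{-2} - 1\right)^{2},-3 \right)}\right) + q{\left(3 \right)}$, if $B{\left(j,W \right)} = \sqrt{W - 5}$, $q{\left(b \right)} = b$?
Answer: $-275 + 2 i \sqrt{2} \approx -275.0 + 2.8284 i$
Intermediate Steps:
$B{\left(j,W \right)} = \sqrt{-5 + W}$
$\left(-278 + B{\left(\left(- \frac{1}{-2} - 1\right)^{2},-3 \right)}\right) + q{\left(3 \right)} = \left(-278 + \sqrt{-5 - 3}\right) + 3 = \left(-278 + \sqrt{-8}\right) + 3 = \left(-278 + 2 i \sqrt{2}\right) + 3 = -275 + 2 i \sqrt{2}$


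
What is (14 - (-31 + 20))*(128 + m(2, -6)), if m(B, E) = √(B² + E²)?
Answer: 3200 + 50*√10 ≈ 3358.1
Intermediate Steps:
(14 - (-31 + 20))*(128 + m(2, -6)) = (14 - (-31 + 20))*(128 + √(2² + (-6)²)) = (14 - 1*(-11))*(128 + √(4 + 36)) = (14 + 11)*(128 + √40) = 25*(128 + 2*√10) = 3200 + 50*√10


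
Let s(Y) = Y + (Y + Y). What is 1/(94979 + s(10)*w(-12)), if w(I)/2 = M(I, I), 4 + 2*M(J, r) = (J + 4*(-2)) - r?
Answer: 1/94619 ≈ 1.0569e-5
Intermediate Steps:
s(Y) = 3*Y (s(Y) = Y + 2*Y = 3*Y)
M(J, r) = -6 + J/2 - r/2 (M(J, r) = -2 + ((J + 4*(-2)) - r)/2 = -2 + ((J - 8) - r)/2 = -2 + ((-8 + J) - r)/2 = -2 + (-8 + J - r)/2 = -2 + (-4 + J/2 - r/2) = -6 + J/2 - r/2)
w(I) = -12 (w(I) = 2*(-6 + I/2 - I/2) = 2*(-6) = -12)
1/(94979 + s(10)*w(-12)) = 1/(94979 + (3*10)*(-12)) = 1/(94979 + 30*(-12)) = 1/(94979 - 360) = 1/94619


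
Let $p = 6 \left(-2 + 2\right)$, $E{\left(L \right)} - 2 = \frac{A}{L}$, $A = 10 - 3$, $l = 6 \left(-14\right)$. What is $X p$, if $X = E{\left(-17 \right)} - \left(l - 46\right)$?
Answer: $0$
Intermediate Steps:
$l = -84$
$A = 7$ ($A = 10 - 3 = 7$)
$E{\left(L \right)} = 2 + \frac{7}{L}$
$X = \frac{2237}{17}$ ($X = \left(2 + \frac{7}{-17}\right) - \left(-84 - 46\right) = \left(2 + 7 \left(- \frac{1}{17}\right)\right) - -130 = \left(2 - \frac{7}{17}\right) + 130 = \frac{27}{17} + 130 = \frac{2237}{17} \approx 131.59$)
$p = 0$ ($p = 6 \cdot 0 = 0$)
$X p = \frac{2237}{17} \cdot 0 = 0$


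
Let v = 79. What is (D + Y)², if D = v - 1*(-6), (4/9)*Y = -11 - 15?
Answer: 2809/4 ≈ 702.25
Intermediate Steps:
Y = -117/2 (Y = 9*(-11 - 15)/4 = (9/4)*(-26) = -117/2 ≈ -58.500)
D = 85 (D = 79 - 1*(-6) = 79 + 6 = 85)
(D + Y)² = (85 - 117/2)² = (53/2)² = 2809/4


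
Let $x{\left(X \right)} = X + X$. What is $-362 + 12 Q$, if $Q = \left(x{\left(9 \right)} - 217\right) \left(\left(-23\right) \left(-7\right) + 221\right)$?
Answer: $-912578$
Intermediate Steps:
$x{\left(X \right)} = 2 X$
$Q = -76018$ ($Q = \left(2 \cdot 9 - 217\right) \left(\left(-23\right) \left(-7\right) + 221\right) = \left(18 - 217\right) \left(161 + 221\right) = \left(-199\right) 382 = -76018$)
$-362 + 12 Q = -362 + 12 \left(-76018\right) = -362 - 912216 = -912578$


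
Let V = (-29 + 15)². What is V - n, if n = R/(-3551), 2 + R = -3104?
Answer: 692890/3551 ≈ 195.13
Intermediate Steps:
R = -3106 (R = -2 - 3104 = -3106)
V = 196 (V = (-14)² = 196)
n = 3106/3551 (n = -3106/(-3551) = -3106*(-1/3551) = 3106/3551 ≈ 0.87468)
V - n = 196 - 1*3106/3551 = 196 - 3106/3551 = 692890/3551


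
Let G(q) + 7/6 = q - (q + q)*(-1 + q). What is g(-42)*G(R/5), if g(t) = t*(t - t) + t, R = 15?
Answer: 427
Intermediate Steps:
g(t) = t (g(t) = t*0 + t = 0 + t = t)
G(q) = -7/6 + q - 2*q*(-1 + q) (G(q) = -7/6 + (q - (q + q)*(-1 + q)) = -7/6 + (q - 2*q*(-1 + q)) = -7/6 + q - 2*q*(-1 + q))
g(-42)*G(R/5) = -42*(-7/6 - 2*(15/5)**2 + 3*(15/5)) = -42*(-7/6 - 2*(15*(1/5))**2 + 3*(15*(1/5))) = -42*(-7/6 - 2*3**2 + 3*3) = -42*(-7/6 - 2*9 + 9) = -42*(-7/6 - 18 + 9) = -42*(-61/6) = 427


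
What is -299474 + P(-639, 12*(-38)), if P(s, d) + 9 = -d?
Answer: -299027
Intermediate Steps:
P(s, d) = -9 - d
-299474 + P(-639, 12*(-38)) = -299474 + (-9 - 12*(-38)) = -299474 + (-9 - 1*(-456)) = -299474 + (-9 + 456) = -299474 + 447 = -299027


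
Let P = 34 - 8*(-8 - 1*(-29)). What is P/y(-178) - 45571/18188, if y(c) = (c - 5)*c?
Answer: -743433473/296227956 ≈ -2.5097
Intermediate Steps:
y(c) = c*(-5 + c) (y(c) = (-5 + c)*c = c*(-5 + c))
P = -134 (P = 34 - 8*(-8 + 29) = 34 - 8*21 = 34 - 168 = -134)
P/y(-178) - 45571/18188 = -134*(-1/(178*(-5 - 178))) - 45571/18188 = -134/((-178*(-183))) - 45571*1/18188 = -134/32574 - 45571/18188 = -134*1/32574 - 45571/18188 = -67/16287 - 45571/18188 = -743433473/296227956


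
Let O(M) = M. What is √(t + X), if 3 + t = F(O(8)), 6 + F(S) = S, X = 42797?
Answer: 2*√10699 ≈ 206.87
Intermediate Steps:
F(S) = -6 + S
t = -1 (t = -3 + (-6 + 8) = -3 + 2 = -1)
√(t + X) = √(-1 + 42797) = √42796 = 2*√10699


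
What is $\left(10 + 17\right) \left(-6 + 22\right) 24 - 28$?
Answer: $10340$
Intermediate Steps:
$\left(10 + 17\right) \left(-6 + 22\right) 24 - 28 = 27 \cdot 16 \cdot 24 - 28 = 432 \cdot 24 - 28 = 10368 - 28 = 10340$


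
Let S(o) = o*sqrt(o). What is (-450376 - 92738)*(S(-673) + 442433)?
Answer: -240291556362 + 365515722*I*sqrt(673) ≈ -2.4029e+11 + 9.4823e+9*I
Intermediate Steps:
S(o) = o**(3/2)
(-450376 - 92738)*(S(-673) + 442433) = (-450376 - 92738)*((-673)**(3/2) + 442433) = -543114*(-673*I*sqrt(673) + 442433) = -543114*(442433 - 673*I*sqrt(673)) = -240291556362 + 365515722*I*sqrt(673)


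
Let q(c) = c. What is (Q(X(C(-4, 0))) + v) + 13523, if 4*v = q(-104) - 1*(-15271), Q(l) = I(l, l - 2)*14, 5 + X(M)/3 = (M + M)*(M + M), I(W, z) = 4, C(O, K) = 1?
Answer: 69483/4 ≈ 17371.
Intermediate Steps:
X(M) = -15 + 12*M**2 (X(M) = -15 + 3*((M + M)*(M + M)) = -15 + 3*((2*M)*(2*M)) = -15 + 3*(4*M**2) = -15 + 12*M**2)
Q(l) = 56 (Q(l) = 4*14 = 56)
v = 15167/4 (v = (-104 - 1*(-15271))/4 = (-104 + 15271)/4 = (1/4)*15167 = 15167/4 ≈ 3791.8)
(Q(X(C(-4, 0))) + v) + 13523 = (56 + 15167/4) + 13523 = 15391/4 + 13523 = 69483/4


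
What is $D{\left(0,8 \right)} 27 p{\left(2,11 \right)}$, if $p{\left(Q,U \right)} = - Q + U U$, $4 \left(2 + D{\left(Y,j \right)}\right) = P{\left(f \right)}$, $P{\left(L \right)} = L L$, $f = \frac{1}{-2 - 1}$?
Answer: $- \frac{25347}{4} \approx -6336.8$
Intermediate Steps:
$f = - \frac{1}{3}$ ($f = \frac{1}{-3} = - \frac{1}{3} \approx -0.33333$)
$P{\left(L \right)} = L^{2}$
$D{\left(Y,j \right)} = - \frac{71}{36}$ ($D{\left(Y,j \right)} = -2 + \frac{\left(- \frac{1}{3}\right)^{2}}{4} = -2 + \frac{1}{4} \cdot \frac{1}{9} = -2 + \frac{1}{36} = - \frac{71}{36}$)
$p{\left(Q,U \right)} = U^{2} - Q$ ($p{\left(Q,U \right)} = - Q + U^{2} = U^{2} - Q$)
$D{\left(0,8 \right)} 27 p{\left(2,11 \right)} = \left(- \frac{71}{36}\right) 27 \left(11^{2} - 2\right) = - \frac{213 \left(121 - 2\right)}{4} = \left(- \frac{213}{4}\right) 119 = - \frac{25347}{4}$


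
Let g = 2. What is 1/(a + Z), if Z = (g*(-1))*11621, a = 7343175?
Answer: 1/7319933 ≈ 1.3661e-7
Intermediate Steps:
Z = -23242 (Z = (2*(-1))*11621 = -2*11621 = -23242)
1/(a + Z) = 1/(7343175 - 23242) = 1/7319933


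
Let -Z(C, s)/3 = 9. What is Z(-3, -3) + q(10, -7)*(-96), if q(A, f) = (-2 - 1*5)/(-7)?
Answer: -123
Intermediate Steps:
Z(C, s) = -27 (Z(C, s) = -3*9 = -27)
q(A, f) = 1 (q(A, f) = (-2 - 5)*(-1/7) = -7*(-1/7) = 1)
Z(-3, -3) + q(10, -7)*(-96) = -27 + 1*(-96) = -27 - 96 = -123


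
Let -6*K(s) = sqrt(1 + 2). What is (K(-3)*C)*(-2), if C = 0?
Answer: 0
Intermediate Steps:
K(s) = -sqrt(3)/6 (K(s) = -sqrt(1 + 2)/6 = -sqrt(3)/6)
(K(-3)*C)*(-2) = (-sqrt(3)/6*0)*(-2) = 0*(-2) = 0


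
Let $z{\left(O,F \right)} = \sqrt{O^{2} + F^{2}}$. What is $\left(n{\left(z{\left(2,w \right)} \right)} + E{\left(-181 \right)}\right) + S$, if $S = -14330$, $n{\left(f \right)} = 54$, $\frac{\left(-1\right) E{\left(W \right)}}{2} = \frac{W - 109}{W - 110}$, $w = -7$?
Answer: $- \frac{4154896}{291} \approx -14278.0$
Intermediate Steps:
$E{\left(W \right)} = - \frac{2 \left(-109 + W\right)}{-110 + W}$ ($E{\left(W \right)} = - 2 \frac{W - 109}{W - 110} = - 2 \frac{-109 + W}{-110 + W} = - \frac{2 \left(-109 + W\right)}{-110 + W}$)
$z{\left(O,F \right)} = \sqrt{F^{2} + O^{2}}$
$\left(n{\left(z{\left(2,w \right)} \right)} + E{\left(-181 \right)}\right) + S = \left(54 + \frac{2 \left(109 - -181\right)}{-110 - 181}\right) - 14330 = \left(54 + \frac{2 \left(109 + 181\right)}{-291}\right) - 14330 = \left(54 + 2 \left(- \frac{1}{291}\right) 290\right) - 14330 = \left(54 - \frac{580}{291}\right) - 14330 = \frac{15134}{291} - 14330 = - \frac{4154896}{291}$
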